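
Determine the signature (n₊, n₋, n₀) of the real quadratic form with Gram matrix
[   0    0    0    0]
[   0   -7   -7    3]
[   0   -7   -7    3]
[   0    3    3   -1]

step 0: pivot -7 → sign −
step 1: pivot 2/7 → sign +
step 2: row/col 2 already zero → sign 0
step 3: row/col 3 already zero → sign 0
signature = (1, 1, 2)

Answer: (1, 1, 2)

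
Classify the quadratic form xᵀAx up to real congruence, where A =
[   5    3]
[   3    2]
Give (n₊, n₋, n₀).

Answer: (2, 0, 0)

Derivation:
step 0: pivot 5 → sign +
step 1: pivot 1/5 → sign +
signature = (2, 0, 0)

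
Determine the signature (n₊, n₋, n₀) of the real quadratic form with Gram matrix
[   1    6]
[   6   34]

Answer: (1, 1, 0)

Derivation:
step 0: pivot 1 → sign +
step 1: pivot -2 → sign −
signature = (1, 1, 0)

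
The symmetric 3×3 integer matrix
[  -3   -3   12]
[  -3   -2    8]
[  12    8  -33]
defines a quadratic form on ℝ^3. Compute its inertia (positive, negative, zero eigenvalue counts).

Answer: (1, 2, 0)

Derivation:
step 0: pivot -3 → sign −
step 1: pivot 1 → sign +
step 2: pivot -1 → sign −
signature = (1, 2, 0)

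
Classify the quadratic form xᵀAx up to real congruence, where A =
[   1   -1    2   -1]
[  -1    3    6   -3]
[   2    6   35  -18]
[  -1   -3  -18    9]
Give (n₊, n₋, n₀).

Answer: (2, 1, 1)

Derivation:
step 0: pivot 1 → sign +
step 1: pivot 2 → sign +
step 2: pivot -1 → sign −
step 3: row/col 3 already zero → sign 0
signature = (2, 1, 1)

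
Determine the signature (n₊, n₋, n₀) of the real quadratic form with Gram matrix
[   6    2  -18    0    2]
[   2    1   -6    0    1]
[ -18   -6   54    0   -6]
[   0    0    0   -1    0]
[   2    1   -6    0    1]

Answer: (2, 1, 2)

Derivation:
step 0: pivot 6 → sign +
step 1: pivot 1/3 → sign +
step 2: pivot -1 → sign −
step 3: row/col 3 already zero → sign 0
step 4: row/col 4 already zero → sign 0
signature = (2, 1, 2)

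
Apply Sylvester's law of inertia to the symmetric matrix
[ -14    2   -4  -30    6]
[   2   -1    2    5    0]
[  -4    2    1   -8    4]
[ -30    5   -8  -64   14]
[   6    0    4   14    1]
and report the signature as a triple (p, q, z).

Answer: (3, 2, 0)

Derivation:
step 0: pivot -14 → sign −
step 1: pivot -5/7 → sign −
step 2: pivot 5 → sign +
step 3: pivot 1/5 → sign +
step 4: pivot 3/5 → sign +
signature = (3, 2, 0)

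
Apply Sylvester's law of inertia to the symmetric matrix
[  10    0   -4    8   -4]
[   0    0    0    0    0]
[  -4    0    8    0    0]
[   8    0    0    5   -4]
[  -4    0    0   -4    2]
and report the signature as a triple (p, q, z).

Answer: (2, 1, 2)

Derivation:
step 0: pivot 10 → sign +
step 1: pivot 32/5 → sign +
step 2: pivot -3 → sign −
step 3: row/col 3 already zero → sign 0
step 4: row/col 4 already zero → sign 0
signature = (2, 1, 2)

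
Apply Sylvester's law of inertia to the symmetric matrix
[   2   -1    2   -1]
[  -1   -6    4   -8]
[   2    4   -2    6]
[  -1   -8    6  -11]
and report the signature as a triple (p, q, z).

Answer: (2, 2, 0)

Derivation:
step 0: pivot 2 → sign +
step 1: pivot -13/2 → sign −
step 2: pivot -2/13 → sign −
step 3: pivot 1 → sign +
signature = (2, 2, 0)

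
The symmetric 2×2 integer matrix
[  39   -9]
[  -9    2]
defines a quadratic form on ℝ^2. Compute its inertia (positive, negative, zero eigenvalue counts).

step 0: pivot 39 → sign +
step 1: pivot -1/13 → sign −
signature = (1, 1, 0)

Answer: (1, 1, 0)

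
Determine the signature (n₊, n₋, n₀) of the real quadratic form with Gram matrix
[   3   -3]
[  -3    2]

Answer: (1, 1, 0)

Derivation:
step 0: pivot 3 → sign +
step 1: pivot -1 → sign −
signature = (1, 1, 0)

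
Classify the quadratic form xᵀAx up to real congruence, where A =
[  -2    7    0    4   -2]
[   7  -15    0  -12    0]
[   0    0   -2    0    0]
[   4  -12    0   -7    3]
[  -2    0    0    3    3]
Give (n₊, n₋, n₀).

step 0: pivot -2 → sign −
step 1: pivot 19/2 → sign +
step 2: pivot -2 → sign −
step 3: pivot 11/19 → sign +
step 4: pivot -6/11 → sign −
signature = (2, 3, 0)

Answer: (2, 3, 0)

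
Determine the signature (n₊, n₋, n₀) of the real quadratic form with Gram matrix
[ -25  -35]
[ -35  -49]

Answer: (0, 1, 1)

Derivation:
step 0: pivot -25 → sign −
step 1: row/col 1 already zero → sign 0
signature = (0, 1, 1)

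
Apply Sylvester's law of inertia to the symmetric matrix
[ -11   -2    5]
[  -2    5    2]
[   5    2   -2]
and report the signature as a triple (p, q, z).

step 0: pivot -11 → sign −
step 1: pivot 59/11 → sign +
step 2: pivot 3/59 → sign +
signature = (2, 1, 0)

Answer: (2, 1, 0)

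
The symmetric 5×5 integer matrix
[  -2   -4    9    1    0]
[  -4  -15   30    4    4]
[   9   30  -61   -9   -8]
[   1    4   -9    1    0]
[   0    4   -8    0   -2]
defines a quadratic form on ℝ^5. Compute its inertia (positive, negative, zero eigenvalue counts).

step 0: pivot -2 → sign −
step 1: pivot -7 → sign −
step 2: pivot 1/14 → sign +
step 3: pivot -14 → sign −
step 4: pivot 2/7 → sign +
signature = (2, 3, 0)

Answer: (2, 3, 0)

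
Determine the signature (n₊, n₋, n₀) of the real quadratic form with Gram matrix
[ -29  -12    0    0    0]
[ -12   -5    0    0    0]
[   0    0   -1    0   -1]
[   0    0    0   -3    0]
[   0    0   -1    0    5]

step 0: pivot -29 → sign −
step 1: pivot -1/29 → sign −
step 2: pivot -1 → sign −
step 3: pivot -3 → sign −
step 4: pivot 6 → sign +
signature = (1, 4, 0)

Answer: (1, 4, 0)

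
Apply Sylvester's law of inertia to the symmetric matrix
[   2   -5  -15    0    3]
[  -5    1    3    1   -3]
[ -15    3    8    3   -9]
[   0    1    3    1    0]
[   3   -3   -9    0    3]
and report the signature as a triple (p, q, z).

Answer: (3, 2, 0)

Derivation:
step 0: pivot 2 → sign +
step 1: pivot -23/2 → sign −
step 2: pivot -1 → sign −
step 3: pivot 25/23 → sign +
step 4: pivot 3/25 → sign +
signature = (3, 2, 0)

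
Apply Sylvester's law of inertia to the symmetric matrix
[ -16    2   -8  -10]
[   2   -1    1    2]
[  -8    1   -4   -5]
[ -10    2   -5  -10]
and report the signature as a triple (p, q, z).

step 0: pivot -16 → sign −
step 1: pivot -3/4 → sign −
step 2: pivot -3 → sign −
step 3: row/col 3 already zero → sign 0
signature = (0, 3, 1)

Answer: (0, 3, 1)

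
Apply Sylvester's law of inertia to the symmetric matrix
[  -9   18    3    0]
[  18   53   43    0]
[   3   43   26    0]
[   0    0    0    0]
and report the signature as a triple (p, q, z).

step 0: pivot -9 → sign −
step 1: pivot 89 → sign +
step 2: pivot 2/89 → sign +
step 3: row/col 3 already zero → sign 0
signature = (2, 1, 1)

Answer: (2, 1, 1)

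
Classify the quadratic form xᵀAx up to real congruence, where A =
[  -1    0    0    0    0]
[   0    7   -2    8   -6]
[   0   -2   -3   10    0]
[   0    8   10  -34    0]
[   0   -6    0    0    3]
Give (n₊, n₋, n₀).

step 0: pivot -1 → sign −
step 1: pivot 7 → sign +
step 2: pivot -25/7 → sign −
step 3: pivot -22/25 → sign −
step 4: pivot -3/11 → sign −
signature = (1, 4, 0)

Answer: (1, 4, 0)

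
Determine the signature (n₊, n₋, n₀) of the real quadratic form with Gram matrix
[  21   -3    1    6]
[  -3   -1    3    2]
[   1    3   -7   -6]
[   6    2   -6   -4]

step 0: pivot 21 → sign +
step 1: pivot -10/7 → sign −
step 2: pivot -2/15 → sign −
step 3: row/col 3 already zero → sign 0
signature = (1, 2, 1)

Answer: (1, 2, 1)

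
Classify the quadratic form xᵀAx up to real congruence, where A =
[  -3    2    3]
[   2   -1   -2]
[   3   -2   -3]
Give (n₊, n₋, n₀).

step 0: pivot -3 → sign −
step 1: pivot 1/3 → sign +
step 2: row/col 2 already zero → sign 0
signature = (1, 1, 1)

Answer: (1, 1, 1)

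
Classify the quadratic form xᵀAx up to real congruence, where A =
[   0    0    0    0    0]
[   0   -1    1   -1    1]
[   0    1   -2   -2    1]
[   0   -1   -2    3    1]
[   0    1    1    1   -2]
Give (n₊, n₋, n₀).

step 0: pivot -1 → sign −
step 1: pivot -1 → sign −
step 2: pivot 13 → sign +
step 3: pivot 3/13 → sign +
step 4: row/col 4 already zero → sign 0
signature = (2, 2, 1)

Answer: (2, 2, 1)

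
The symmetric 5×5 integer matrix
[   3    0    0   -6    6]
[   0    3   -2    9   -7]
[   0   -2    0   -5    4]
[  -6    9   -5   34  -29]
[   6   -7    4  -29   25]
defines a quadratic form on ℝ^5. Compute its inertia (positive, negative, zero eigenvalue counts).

step 0: pivot 3 → sign +
step 1: pivot 3 → sign +
step 2: pivot -4/3 → sign −
step 3: pivot -17/4 → sign −
step 4: pivot -2/17 → sign −
signature = (2, 3, 0)

Answer: (2, 3, 0)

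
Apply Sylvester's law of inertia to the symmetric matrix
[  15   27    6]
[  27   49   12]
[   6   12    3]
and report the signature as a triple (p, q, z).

step 0: pivot 15 → sign +
step 1: pivot 2/5 → sign +
step 2: pivot -3 → sign −
signature = (2, 1, 0)

Answer: (2, 1, 0)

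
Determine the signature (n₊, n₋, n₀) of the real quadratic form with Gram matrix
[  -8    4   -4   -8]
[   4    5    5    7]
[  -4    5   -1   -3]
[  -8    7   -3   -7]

step 0: pivot -8 → sign −
step 1: pivot 7 → sign +
step 2: pivot -2/7 → sign −
step 3: row/col 3 already zero → sign 0
signature = (1, 2, 1)

Answer: (1, 2, 1)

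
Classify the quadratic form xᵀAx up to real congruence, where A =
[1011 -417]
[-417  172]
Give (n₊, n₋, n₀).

Answer: (2, 0, 0)

Derivation:
step 0: pivot 1011 → sign +
step 1: pivot 1/337 → sign +
signature = (2, 0, 0)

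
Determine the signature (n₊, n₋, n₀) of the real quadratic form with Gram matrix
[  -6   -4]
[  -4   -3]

step 0: pivot -6 → sign −
step 1: pivot -1/3 → sign −
signature = (0, 2, 0)

Answer: (0, 2, 0)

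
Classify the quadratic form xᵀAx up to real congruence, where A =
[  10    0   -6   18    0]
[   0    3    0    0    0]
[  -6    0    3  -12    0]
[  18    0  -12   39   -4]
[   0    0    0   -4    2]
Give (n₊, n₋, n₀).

step 0: pivot 10 → sign +
step 1: pivot 3 → sign +
step 2: pivot -3/5 → sign −
step 3: pivot 9 → sign +
step 4: pivot 2/9 → sign +
signature = (4, 1, 0)

Answer: (4, 1, 0)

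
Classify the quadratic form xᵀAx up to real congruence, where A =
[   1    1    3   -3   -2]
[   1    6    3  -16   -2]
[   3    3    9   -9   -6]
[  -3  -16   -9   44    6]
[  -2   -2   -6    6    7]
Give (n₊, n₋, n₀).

Answer: (4, 0, 1)

Derivation:
step 0: pivot 1 → sign +
step 1: pivot 5 → sign +
step 2: pivot 6/5 → sign +
step 3: pivot 3 → sign +
step 4: row/col 4 already zero → sign 0
signature = (4, 0, 1)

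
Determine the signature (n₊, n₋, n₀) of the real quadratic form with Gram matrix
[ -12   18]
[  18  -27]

Answer: (0, 1, 1)

Derivation:
step 0: pivot -12 → sign −
step 1: row/col 1 already zero → sign 0
signature = (0, 1, 1)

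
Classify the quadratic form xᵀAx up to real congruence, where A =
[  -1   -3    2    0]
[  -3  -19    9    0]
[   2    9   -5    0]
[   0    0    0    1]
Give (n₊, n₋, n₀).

step 0: pivot -1 → sign −
step 1: pivot -10 → sign −
step 2: pivot -1/10 → sign −
step 3: pivot 1 → sign +
signature = (1, 3, 0)

Answer: (1, 3, 0)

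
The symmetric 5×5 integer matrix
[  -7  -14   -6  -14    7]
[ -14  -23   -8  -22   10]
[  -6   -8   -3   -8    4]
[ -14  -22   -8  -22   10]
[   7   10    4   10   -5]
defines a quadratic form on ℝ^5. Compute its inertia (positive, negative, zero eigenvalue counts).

step 0: pivot -7 → sign −
step 1: pivot 5 → sign +
step 2: pivot -37/35 → sign −
step 3: pivot -22/37 → sign −
step 4: pivot 2/11 → sign +
signature = (2, 3, 0)

Answer: (2, 3, 0)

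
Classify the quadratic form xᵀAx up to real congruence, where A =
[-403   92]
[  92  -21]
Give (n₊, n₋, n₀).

Answer: (1, 1, 0)

Derivation:
step 0: pivot -403 → sign −
step 1: pivot 1/403 → sign +
signature = (1, 1, 0)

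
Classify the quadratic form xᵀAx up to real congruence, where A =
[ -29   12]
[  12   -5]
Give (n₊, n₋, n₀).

Answer: (0, 2, 0)

Derivation:
step 0: pivot -29 → sign −
step 1: pivot -1/29 → sign −
signature = (0, 2, 0)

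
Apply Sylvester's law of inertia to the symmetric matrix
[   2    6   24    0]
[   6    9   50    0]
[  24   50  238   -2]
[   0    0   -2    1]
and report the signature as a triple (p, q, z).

Answer: (2, 2, 0)

Derivation:
step 0: pivot 2 → sign +
step 1: pivot -9 → sign −
step 2: pivot 34/9 → sign +
step 3: pivot -1/17 → sign −
signature = (2, 2, 0)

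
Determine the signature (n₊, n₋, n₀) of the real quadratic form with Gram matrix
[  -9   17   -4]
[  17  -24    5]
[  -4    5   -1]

Answer: (1, 2, 0)

Derivation:
step 0: pivot -9 → sign −
step 1: pivot 73/9 → sign +
step 2: pivot -2/73 → sign −
signature = (1, 2, 0)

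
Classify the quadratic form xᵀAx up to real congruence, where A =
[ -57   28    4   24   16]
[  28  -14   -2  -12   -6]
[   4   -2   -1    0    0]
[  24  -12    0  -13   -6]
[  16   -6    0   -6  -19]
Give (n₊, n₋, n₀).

step 0: pivot -57 → sign −
step 1: pivot -14/57 → sign −
step 2: pivot -5/7 → sign −
step 3: pivot 7/5 → sign +
step 4: pivot -3/7 → sign −
signature = (1, 4, 0)

Answer: (1, 4, 0)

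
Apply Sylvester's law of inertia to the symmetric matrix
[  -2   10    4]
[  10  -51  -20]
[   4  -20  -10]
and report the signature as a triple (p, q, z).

Answer: (0, 3, 0)

Derivation:
step 0: pivot -2 → sign −
step 1: pivot -1 → sign −
step 2: pivot -2 → sign −
signature = (0, 3, 0)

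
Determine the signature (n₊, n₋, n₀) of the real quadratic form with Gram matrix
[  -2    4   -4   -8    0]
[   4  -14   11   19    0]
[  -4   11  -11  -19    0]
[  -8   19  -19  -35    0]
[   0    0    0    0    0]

step 0: pivot -2 → sign −
step 1: pivot -6 → sign −
step 2: pivot -3/2 → sign −
step 3: row/col 3 already zero → sign 0
step 4: row/col 4 already zero → sign 0
signature = (0, 3, 2)

Answer: (0, 3, 2)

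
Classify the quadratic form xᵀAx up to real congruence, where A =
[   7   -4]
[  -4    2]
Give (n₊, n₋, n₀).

Answer: (1, 1, 0)

Derivation:
step 0: pivot 7 → sign +
step 1: pivot -2/7 → sign −
signature = (1, 1, 0)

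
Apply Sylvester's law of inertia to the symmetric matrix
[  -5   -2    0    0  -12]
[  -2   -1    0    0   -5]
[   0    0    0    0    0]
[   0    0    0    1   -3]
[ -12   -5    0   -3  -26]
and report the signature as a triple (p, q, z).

Answer: (1, 3, 1)

Derivation:
step 0: pivot -5 → sign −
step 1: pivot -1/5 → sign −
step 2: pivot 1 → sign +
step 3: pivot -6 → sign −
step 4: row/col 4 already zero → sign 0
signature = (1, 3, 1)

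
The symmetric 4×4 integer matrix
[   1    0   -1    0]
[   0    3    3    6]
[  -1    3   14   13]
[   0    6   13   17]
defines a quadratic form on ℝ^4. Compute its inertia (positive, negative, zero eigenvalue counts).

step 0: pivot 1 → sign +
step 1: pivot 3 → sign +
step 2: pivot 10 → sign +
step 3: pivot 1/10 → sign +
signature = (4, 0, 0)

Answer: (4, 0, 0)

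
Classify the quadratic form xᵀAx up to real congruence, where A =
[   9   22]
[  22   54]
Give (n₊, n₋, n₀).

step 0: pivot 9 → sign +
step 1: pivot 2/9 → sign +
signature = (2, 0, 0)

Answer: (2, 0, 0)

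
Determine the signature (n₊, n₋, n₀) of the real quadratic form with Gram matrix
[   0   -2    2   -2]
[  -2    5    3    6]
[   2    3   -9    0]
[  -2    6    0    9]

step 0: pivot 5 → sign +
step 1: pivot -4/5 → sign −
step 2: pivot 2 → sign +
step 3: row/col 3 already zero → sign 0
signature = (2, 1, 1)

Answer: (2, 1, 1)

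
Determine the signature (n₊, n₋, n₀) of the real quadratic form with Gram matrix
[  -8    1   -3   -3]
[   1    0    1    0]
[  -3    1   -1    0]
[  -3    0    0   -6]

Answer: (1, 3, 0)

Derivation:
step 0: pivot -8 → sign −
step 1: pivot 1/8 → sign +
step 2: pivot -3 → sign −
step 3: pivot -3 → sign −
signature = (1, 3, 0)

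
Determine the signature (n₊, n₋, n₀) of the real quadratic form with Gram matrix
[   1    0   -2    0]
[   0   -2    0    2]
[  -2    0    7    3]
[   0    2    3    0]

step 0: pivot 1 → sign +
step 1: pivot -2 → sign −
step 2: pivot 3 → sign +
step 3: pivot -1 → sign −
signature = (2, 2, 0)

Answer: (2, 2, 0)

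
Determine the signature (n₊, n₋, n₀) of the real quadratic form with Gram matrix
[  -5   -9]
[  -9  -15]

Answer: (1, 1, 0)

Derivation:
step 0: pivot -5 → sign −
step 1: pivot 6/5 → sign +
signature = (1, 1, 0)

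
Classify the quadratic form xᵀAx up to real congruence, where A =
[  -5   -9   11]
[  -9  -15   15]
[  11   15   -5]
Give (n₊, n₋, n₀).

step 0: pivot -5 → sign −
step 1: pivot 6/5 → sign +
step 2: row/col 2 already zero → sign 0
signature = (1, 1, 1)

Answer: (1, 1, 1)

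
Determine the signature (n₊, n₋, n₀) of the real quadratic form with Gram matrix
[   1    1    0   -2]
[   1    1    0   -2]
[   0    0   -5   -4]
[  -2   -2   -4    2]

Answer: (2, 1, 1)

Derivation:
step 0: pivot 1 → sign +
step 1: pivot -5 → sign −
step 2: pivot 6/5 → sign +
step 3: row/col 3 already zero → sign 0
signature = (2, 1, 1)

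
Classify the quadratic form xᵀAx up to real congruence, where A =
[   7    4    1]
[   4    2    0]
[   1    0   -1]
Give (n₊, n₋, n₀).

Answer: (1, 1, 1)

Derivation:
step 0: pivot 7 → sign +
step 1: pivot -2/7 → sign −
step 2: row/col 2 already zero → sign 0
signature = (1, 1, 1)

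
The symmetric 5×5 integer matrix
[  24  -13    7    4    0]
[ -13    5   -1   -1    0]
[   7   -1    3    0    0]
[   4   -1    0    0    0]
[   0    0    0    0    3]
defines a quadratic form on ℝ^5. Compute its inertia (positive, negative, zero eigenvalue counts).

Answer: (3, 2, 0)

Derivation:
step 0: pivot 24 → sign +
step 1: pivot -49/24 → sign −
step 2: pivot 234/49 → sign +
step 3: pivot -1/26 → sign −
step 4: pivot 3 → sign +
signature = (3, 2, 0)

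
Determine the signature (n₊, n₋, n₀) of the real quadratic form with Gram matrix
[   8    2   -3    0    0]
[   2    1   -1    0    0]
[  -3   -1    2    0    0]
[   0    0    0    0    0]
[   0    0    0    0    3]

Answer: (4, 0, 1)

Derivation:
step 0: pivot 8 → sign +
step 1: pivot 1/2 → sign +
step 2: pivot 3/4 → sign +
step 3: pivot 3 → sign +
step 4: row/col 4 already zero → sign 0
signature = (4, 0, 1)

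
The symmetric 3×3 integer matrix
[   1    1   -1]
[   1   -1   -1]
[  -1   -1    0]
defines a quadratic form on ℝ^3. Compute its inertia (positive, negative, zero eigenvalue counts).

step 0: pivot 1 → sign +
step 1: pivot -2 → sign −
step 2: pivot -1 → sign −
signature = (1, 2, 0)

Answer: (1, 2, 0)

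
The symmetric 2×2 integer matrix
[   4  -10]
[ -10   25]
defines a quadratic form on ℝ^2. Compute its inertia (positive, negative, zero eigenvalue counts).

step 0: pivot 4 → sign +
step 1: row/col 1 already zero → sign 0
signature = (1, 0, 1)

Answer: (1, 0, 1)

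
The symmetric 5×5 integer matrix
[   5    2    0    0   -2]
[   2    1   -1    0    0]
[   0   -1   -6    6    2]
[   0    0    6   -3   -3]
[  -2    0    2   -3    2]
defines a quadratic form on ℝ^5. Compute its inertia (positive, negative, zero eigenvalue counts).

Answer: (4, 1, 0)

Derivation:
step 0: pivot 5 → sign +
step 1: pivot 1/5 → sign +
step 2: pivot -11 → sign −
step 3: pivot 3/11 → sign +
step 4: pivot 1 → sign +
signature = (4, 1, 0)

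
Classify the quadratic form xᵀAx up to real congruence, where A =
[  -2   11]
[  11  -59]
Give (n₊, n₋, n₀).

step 0: pivot -2 → sign −
step 1: pivot 3/2 → sign +
signature = (1, 1, 0)

Answer: (1, 1, 0)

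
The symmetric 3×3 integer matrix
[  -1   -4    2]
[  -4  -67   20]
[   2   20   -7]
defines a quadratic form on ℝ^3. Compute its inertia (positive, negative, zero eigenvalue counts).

step 0: pivot -1 → sign −
step 1: pivot -51 → sign −
step 2: pivot -3/17 → sign −
signature = (0, 3, 0)

Answer: (0, 3, 0)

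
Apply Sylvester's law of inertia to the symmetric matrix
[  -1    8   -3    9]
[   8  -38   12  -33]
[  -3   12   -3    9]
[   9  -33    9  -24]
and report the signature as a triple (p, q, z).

Answer: (2, 2, 0)

Derivation:
step 0: pivot -1 → sign −
step 1: pivot 26 → sign +
step 2: pivot 6/13 → sign +
step 3: pivot -3/2 → sign −
signature = (2, 2, 0)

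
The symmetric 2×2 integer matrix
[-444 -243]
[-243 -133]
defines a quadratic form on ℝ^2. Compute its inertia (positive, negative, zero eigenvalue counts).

step 0: pivot -444 → sign −
step 1: pivot -1/148 → sign −
signature = (0, 2, 0)

Answer: (0, 2, 0)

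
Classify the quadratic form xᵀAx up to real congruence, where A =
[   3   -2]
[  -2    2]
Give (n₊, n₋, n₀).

Answer: (2, 0, 0)

Derivation:
step 0: pivot 3 → sign +
step 1: pivot 2/3 → sign +
signature = (2, 0, 0)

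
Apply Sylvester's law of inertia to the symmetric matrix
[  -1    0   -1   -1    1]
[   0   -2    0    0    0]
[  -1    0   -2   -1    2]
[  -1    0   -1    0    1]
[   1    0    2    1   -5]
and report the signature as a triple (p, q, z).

step 0: pivot -1 → sign −
step 1: pivot -2 → sign −
step 2: pivot -1 → sign −
step 3: pivot 1 → sign +
step 4: pivot -3 → sign −
signature = (1, 4, 0)

Answer: (1, 4, 0)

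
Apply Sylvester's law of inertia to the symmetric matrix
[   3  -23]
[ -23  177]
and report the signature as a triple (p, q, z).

step 0: pivot 3 → sign +
step 1: pivot 2/3 → sign +
signature = (2, 0, 0)

Answer: (2, 0, 0)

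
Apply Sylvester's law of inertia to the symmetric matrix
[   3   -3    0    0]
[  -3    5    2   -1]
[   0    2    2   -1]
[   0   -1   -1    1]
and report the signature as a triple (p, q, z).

Answer: (3, 0, 1)

Derivation:
step 0: pivot 3 → sign +
step 1: pivot 2 → sign +
step 2: pivot 1/2 → sign +
step 3: row/col 3 already zero → sign 0
signature = (3, 0, 1)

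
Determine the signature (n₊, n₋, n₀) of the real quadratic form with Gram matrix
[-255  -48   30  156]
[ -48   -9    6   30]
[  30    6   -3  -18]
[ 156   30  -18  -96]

step 0: pivot -255 → sign −
step 1: pivot 3/85 → sign +
step 2: pivot -3 → sign −
step 3: row/col 3 already zero → sign 0
signature = (1, 2, 1)

Answer: (1, 2, 1)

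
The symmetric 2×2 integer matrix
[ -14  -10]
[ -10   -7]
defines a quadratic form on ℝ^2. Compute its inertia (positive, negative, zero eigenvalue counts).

Answer: (1, 1, 0)

Derivation:
step 0: pivot -14 → sign −
step 1: pivot 1/7 → sign +
signature = (1, 1, 0)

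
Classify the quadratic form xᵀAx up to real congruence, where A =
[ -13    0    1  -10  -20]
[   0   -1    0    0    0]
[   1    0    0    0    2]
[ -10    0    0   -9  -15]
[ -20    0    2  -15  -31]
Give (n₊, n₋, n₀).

step 0: pivot -13 → sign −
step 1: pivot -1 → sign −
step 2: pivot 1/13 → sign +
step 3: pivot -9 → sign −
step 4: pivot -2/9 → sign −
signature = (1, 4, 0)

Answer: (1, 4, 0)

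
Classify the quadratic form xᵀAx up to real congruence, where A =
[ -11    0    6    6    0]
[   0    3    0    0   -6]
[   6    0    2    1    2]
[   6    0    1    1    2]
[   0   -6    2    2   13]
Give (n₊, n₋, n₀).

step 0: pivot -11 → sign −
step 1: pivot 3 → sign +
step 2: pivot 58/11 → sign +
step 3: pivot 47/58 → sign +
step 4: pivot 3/47 → sign +
signature = (4, 1, 0)

Answer: (4, 1, 0)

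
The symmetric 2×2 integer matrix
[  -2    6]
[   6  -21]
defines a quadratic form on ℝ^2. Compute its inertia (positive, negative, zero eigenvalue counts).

step 0: pivot -2 → sign −
step 1: pivot -3 → sign −
signature = (0, 2, 0)

Answer: (0, 2, 0)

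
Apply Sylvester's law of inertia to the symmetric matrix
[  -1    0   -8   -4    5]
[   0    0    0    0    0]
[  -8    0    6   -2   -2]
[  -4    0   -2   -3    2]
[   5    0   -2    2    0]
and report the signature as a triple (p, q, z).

Answer: (2, 2, 1)

Derivation:
step 0: pivot -1 → sign −
step 1: pivot 70 → sign +
step 2: pivot 1/7 → sign +
step 3: pivot -1/5 → sign −
step 4: row/col 4 already zero → sign 0
signature = (2, 2, 1)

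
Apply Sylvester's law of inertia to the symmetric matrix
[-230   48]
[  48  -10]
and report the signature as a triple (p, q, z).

step 0: pivot -230 → sign −
step 1: pivot 2/115 → sign +
signature = (1, 1, 0)

Answer: (1, 1, 0)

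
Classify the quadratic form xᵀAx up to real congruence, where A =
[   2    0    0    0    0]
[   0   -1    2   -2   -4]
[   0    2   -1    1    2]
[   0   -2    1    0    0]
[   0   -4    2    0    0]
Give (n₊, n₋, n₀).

step 0: pivot 2 → sign +
step 1: pivot -1 → sign −
step 2: pivot 3 → sign +
step 3: pivot 1 → sign +
step 4: row/col 4 already zero → sign 0
signature = (3, 1, 1)

Answer: (3, 1, 1)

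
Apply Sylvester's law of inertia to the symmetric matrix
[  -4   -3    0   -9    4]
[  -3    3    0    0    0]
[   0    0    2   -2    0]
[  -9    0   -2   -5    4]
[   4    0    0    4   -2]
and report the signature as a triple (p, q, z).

step 0: pivot -4 → sign −
step 1: pivot 21/4 → sign +
step 2: pivot 2 → sign +
step 3: pivot 32/7 → sign +
step 4: row/col 4 already zero → sign 0
signature = (3, 1, 1)

Answer: (3, 1, 1)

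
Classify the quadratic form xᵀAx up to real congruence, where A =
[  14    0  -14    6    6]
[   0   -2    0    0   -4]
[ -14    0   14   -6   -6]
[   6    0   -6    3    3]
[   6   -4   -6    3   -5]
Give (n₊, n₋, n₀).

step 0: pivot 14 → sign +
step 1: pivot -2 → sign −
step 2: pivot 3/7 → sign +
step 3: row/col 3 already zero → sign 0
step 4: row/col 4 already zero → sign 0
signature = (2, 1, 2)

Answer: (2, 1, 2)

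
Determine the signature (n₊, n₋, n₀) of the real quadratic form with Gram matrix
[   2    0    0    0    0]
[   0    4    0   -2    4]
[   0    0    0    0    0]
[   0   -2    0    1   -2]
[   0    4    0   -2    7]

step 0: pivot 2 → sign +
step 1: pivot 4 → sign +
step 2: pivot 3 → sign +
step 3: row/col 3 already zero → sign 0
step 4: row/col 4 already zero → sign 0
signature = (3, 0, 2)

Answer: (3, 0, 2)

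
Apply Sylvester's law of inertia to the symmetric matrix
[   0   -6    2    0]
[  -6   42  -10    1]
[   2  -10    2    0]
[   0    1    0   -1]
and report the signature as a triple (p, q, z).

Answer: (2, 2, 0)

Derivation:
step 0: pivot 42 → sign +
step 1: pivot -6/7 → sign −
step 2: pivot -1 → sign −
step 3: pivot 1/9 → sign +
signature = (2, 2, 0)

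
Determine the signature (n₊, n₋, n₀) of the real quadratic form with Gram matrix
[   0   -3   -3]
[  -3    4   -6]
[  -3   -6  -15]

step 0: pivot 4 → sign +
step 1: pivot -9/4 → sign −
step 2: pivot 1 → sign +
signature = (2, 1, 0)

Answer: (2, 1, 0)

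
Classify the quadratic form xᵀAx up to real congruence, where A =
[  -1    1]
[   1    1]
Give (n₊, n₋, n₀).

step 0: pivot -1 → sign −
step 1: pivot 2 → sign +
signature = (1, 1, 0)

Answer: (1, 1, 0)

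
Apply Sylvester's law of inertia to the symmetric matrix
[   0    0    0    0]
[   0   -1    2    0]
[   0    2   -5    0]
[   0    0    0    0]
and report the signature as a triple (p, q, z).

Answer: (0, 2, 2)

Derivation:
step 0: pivot -1 → sign −
step 1: pivot -1 → sign −
step 2: row/col 2 already zero → sign 0
step 3: row/col 3 already zero → sign 0
signature = (0, 2, 2)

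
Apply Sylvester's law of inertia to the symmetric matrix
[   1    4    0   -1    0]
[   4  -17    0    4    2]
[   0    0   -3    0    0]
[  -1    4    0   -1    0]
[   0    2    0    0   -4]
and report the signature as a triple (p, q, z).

Answer: (1, 3, 1)

Derivation:
step 0: pivot 1 → sign +
step 1: pivot -33 → sign −
step 2: pivot -3 → sign −
step 3: pivot -2/33 → sign −
step 4: row/col 4 already zero → sign 0
signature = (1, 3, 1)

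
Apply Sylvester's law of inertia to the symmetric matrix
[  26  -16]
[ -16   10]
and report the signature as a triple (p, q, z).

Answer: (2, 0, 0)

Derivation:
step 0: pivot 26 → sign +
step 1: pivot 2/13 → sign +
signature = (2, 0, 0)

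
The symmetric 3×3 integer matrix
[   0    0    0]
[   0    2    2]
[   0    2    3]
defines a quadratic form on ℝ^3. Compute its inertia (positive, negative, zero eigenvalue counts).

Answer: (2, 0, 1)

Derivation:
step 0: pivot 2 → sign +
step 1: pivot 1 → sign +
step 2: row/col 2 already zero → sign 0
signature = (2, 0, 1)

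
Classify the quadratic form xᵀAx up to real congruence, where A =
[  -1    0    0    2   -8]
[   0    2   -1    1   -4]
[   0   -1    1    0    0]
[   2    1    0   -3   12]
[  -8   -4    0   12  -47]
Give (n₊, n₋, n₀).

Answer: (3, 1, 1)

Derivation:
step 0: pivot -1 → sign −
step 1: pivot 2 → sign +
step 2: pivot 1/2 → sign +
step 3: pivot 1 → sign +
step 4: row/col 4 already zero → sign 0
signature = (3, 1, 1)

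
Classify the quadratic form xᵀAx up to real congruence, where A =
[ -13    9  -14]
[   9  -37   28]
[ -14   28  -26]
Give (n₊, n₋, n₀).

Answer: (0, 3, 0)

Derivation:
step 0: pivot -13 → sign −
step 1: pivot -400/13 → sign −
step 2: pivot -3/100 → sign −
signature = (0, 3, 0)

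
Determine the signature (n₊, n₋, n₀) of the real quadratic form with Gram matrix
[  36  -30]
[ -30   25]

step 0: pivot 36 → sign +
step 1: row/col 1 already zero → sign 0
signature = (1, 0, 1)

Answer: (1, 0, 1)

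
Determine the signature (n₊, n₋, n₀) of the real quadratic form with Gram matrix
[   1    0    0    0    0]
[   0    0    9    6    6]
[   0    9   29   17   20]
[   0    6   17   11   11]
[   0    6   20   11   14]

step 0: pivot 1 → sign +
step 1: pivot 29 → sign +
step 2: pivot -81/29 → sign −
step 3: pivot 11/9 → sign +
step 4: pivot -3/11 → sign −
signature = (3, 2, 0)

Answer: (3, 2, 0)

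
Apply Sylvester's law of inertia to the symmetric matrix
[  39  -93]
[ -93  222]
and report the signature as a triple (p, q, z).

step 0: pivot 39 → sign +
step 1: pivot 3/13 → sign +
signature = (2, 0, 0)

Answer: (2, 0, 0)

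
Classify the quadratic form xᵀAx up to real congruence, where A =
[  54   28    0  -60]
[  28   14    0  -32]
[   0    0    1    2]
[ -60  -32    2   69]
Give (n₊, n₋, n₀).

step 0: pivot 54 → sign +
step 1: pivot -14/27 → sign −
step 2: pivot 1 → sign +
step 3: pivot -1/7 → sign −
signature = (2, 2, 0)

Answer: (2, 2, 0)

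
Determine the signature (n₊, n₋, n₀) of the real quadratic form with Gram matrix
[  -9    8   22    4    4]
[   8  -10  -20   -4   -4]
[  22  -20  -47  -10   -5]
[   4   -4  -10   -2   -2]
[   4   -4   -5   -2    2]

Answer: (2, 3, 0)

Derivation:
step 0: pivot -9 → sign −
step 1: pivot -26/9 → sign −
step 2: pivot 89/13 → sign +
step 3: pivot -14/89 → sign −
step 4: pivot 3/7 → sign +
signature = (2, 3, 0)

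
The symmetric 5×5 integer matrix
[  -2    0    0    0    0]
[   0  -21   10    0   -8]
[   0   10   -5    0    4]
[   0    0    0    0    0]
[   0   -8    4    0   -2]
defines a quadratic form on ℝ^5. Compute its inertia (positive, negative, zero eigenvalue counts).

step 0: pivot -2 → sign −
step 1: pivot -21 → sign −
step 2: pivot -5/21 → sign −
step 3: pivot 6/5 → sign +
step 4: row/col 4 already zero → sign 0
signature = (1, 3, 1)

Answer: (1, 3, 1)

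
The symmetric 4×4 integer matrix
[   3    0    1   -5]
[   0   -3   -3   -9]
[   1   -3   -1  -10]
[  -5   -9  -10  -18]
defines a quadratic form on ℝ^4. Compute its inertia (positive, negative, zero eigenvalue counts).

Answer: (3, 1, 0)

Derivation:
step 0: pivot 3 → sign +
step 1: pivot -3 → sign −
step 2: pivot 5/3 → sign +
step 3: pivot 2/5 → sign +
signature = (3, 1, 0)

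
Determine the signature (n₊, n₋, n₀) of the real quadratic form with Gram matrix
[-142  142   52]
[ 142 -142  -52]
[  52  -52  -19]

Answer: (1, 1, 1)

Derivation:
step 0: pivot -142 → sign −
step 1: pivot 3/71 → sign +
step 2: row/col 2 already zero → sign 0
signature = (1, 1, 1)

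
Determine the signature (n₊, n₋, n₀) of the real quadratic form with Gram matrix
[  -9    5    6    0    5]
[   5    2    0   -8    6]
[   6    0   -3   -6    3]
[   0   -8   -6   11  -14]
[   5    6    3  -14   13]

Answer: (1, 4, 0)

Derivation:
step 0: pivot -9 → sign −
step 1: pivot 43/9 → sign +
step 2: pivot -57/43 → sign −
step 3: pivot -43/19 → sign −
step 4: pivot -6/43 → sign −
signature = (1, 4, 0)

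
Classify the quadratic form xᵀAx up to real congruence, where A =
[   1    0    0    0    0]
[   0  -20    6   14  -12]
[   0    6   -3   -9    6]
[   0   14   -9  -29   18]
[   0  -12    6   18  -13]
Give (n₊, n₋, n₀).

Answer: (1, 3, 1)

Derivation:
step 0: pivot 1 → sign +
step 1: pivot -20 → sign −
step 2: pivot -6/5 → sign −
step 3: pivot -1 → sign −
step 4: row/col 4 already zero → sign 0
signature = (1, 3, 1)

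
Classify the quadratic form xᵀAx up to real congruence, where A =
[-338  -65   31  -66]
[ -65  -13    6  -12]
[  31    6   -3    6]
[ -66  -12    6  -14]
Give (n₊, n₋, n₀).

Answer: (0, 4, 0)

Derivation:
step 0: pivot -338 → sign −
step 1: pivot -1/2 → sign −
step 2: pivot -2/13 → sign −
step 3: pivot -2/13 → sign −
signature = (0, 4, 0)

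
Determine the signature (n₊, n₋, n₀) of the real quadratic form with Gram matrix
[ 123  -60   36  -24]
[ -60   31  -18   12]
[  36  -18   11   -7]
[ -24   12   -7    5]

Answer: (4, 0, 0)

Derivation:
step 0: pivot 123 → sign +
step 1: pivot 71/41 → sign +
step 2: pivot 25/71 → sign +
step 3: pivot 6/25 → sign +
signature = (4, 0, 0)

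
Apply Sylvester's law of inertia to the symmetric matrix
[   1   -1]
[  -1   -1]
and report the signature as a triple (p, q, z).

step 0: pivot 1 → sign +
step 1: pivot -2 → sign −
signature = (1, 1, 0)

Answer: (1, 1, 0)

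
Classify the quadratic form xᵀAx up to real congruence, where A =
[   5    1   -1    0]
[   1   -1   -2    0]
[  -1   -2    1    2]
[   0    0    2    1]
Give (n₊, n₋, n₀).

Answer: (2, 2, 0)

Derivation:
step 0: pivot 5 → sign +
step 1: pivot -6/5 → sign −
step 2: pivot 7/2 → sign +
step 3: pivot -1/7 → sign −
signature = (2, 2, 0)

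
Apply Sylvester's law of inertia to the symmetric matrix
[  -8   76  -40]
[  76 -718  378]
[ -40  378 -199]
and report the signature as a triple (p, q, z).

Answer: (1, 1, 1)

Derivation:
step 0: pivot -8 → sign −
step 1: pivot 4 → sign +
step 2: row/col 2 already zero → sign 0
signature = (1, 1, 1)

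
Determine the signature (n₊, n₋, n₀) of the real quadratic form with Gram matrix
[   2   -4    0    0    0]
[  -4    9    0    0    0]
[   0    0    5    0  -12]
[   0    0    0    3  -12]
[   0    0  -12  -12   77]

Answer: (5, 0, 0)

Derivation:
step 0: pivot 2 → sign +
step 1: pivot 1 → sign +
step 2: pivot 5 → sign +
step 3: pivot 3 → sign +
step 4: pivot 1/5 → sign +
signature = (5, 0, 0)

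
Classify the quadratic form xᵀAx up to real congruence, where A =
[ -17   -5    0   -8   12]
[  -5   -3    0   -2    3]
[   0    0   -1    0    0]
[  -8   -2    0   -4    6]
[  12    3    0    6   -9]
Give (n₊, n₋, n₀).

Answer: (0, 4, 1)

Derivation:
step 0: pivot -17 → sign −
step 1: pivot -26/17 → sign −
step 2: pivot -1 → sign −
step 3: pivot -2/13 → sign −
step 4: row/col 4 already zero → sign 0
signature = (0, 4, 1)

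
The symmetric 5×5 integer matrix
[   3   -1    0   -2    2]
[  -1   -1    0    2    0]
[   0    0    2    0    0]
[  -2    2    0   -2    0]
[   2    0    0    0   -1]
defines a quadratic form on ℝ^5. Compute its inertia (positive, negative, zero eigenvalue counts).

Answer: (2, 2, 1)

Derivation:
step 0: pivot 3 → sign +
step 1: pivot -4/3 → sign −
step 2: pivot 2 → sign +
step 3: pivot -2 → sign −
step 4: row/col 4 already zero → sign 0
signature = (2, 2, 1)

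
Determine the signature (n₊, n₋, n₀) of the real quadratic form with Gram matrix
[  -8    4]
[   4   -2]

Answer: (0, 1, 1)

Derivation:
step 0: pivot -8 → sign −
step 1: row/col 1 already zero → sign 0
signature = (0, 1, 1)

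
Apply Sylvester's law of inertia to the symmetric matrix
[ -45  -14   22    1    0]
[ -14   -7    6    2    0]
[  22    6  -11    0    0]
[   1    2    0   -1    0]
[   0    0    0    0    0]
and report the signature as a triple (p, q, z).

Answer: (1, 2, 2)

Derivation:
step 0: pivot -45 → sign −
step 1: pivot -119/45 → sign −
step 2: pivot 3/119 → sign +
step 3: row/col 3 already zero → sign 0
step 4: row/col 4 already zero → sign 0
signature = (1, 2, 2)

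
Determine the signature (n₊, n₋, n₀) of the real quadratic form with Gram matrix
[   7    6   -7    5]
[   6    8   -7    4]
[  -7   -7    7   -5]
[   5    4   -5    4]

step 0: pivot 7 → sign +
step 1: pivot 20/7 → sign +
step 2: pivot -7/20 → sign −
step 3: pivot 3/7 → sign +
signature = (3, 1, 0)

Answer: (3, 1, 0)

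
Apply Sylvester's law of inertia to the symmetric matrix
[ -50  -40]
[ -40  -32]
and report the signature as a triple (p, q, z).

Answer: (0, 1, 1)

Derivation:
step 0: pivot -50 → sign −
step 1: row/col 1 already zero → sign 0
signature = (0, 1, 1)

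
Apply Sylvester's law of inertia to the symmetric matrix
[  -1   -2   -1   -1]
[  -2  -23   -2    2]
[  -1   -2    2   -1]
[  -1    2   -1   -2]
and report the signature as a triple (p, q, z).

Answer: (1, 3, 0)

Derivation:
step 0: pivot -1 → sign −
step 1: pivot -19 → sign −
step 2: pivot 3 → sign +
step 3: pivot -3/19 → sign −
signature = (1, 3, 0)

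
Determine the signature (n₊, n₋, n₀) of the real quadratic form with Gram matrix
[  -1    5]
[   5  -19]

Answer: (1, 1, 0)

Derivation:
step 0: pivot -1 → sign −
step 1: pivot 6 → sign +
signature = (1, 1, 0)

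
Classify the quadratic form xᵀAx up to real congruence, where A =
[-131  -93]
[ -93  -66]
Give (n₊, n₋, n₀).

Answer: (1, 1, 0)

Derivation:
step 0: pivot -131 → sign −
step 1: pivot 3/131 → sign +
signature = (1, 1, 0)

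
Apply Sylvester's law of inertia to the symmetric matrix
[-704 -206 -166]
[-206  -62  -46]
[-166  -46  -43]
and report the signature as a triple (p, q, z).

Answer: (0, 3, 0)

Derivation:
step 0: pivot -704 → sign −
step 1: pivot -303/176 → sign −
step 2: pivot -1/101 → sign −
signature = (0, 3, 0)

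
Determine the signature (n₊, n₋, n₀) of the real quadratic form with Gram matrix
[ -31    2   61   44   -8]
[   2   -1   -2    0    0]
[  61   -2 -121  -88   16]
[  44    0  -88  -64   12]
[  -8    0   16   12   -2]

Answer: (2, 2, 1)

Derivation:
step 0: pivot -31 → sign −
step 1: pivot -27/31 → sign −
step 2: pivot 10/3 → sign +
step 3: pivot 8/15 → sign +
step 4: row/col 4 already zero → sign 0
signature = (2, 2, 1)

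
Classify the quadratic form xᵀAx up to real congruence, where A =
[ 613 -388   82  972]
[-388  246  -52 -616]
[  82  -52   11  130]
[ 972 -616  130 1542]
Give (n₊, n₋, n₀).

Answer: (3, 1, 0)

Derivation:
step 0: pivot 613 → sign +
step 1: pivot 254/613 → sign +
step 2: pivot 1/127 → sign +
step 3: pivot -6 → sign −
signature = (3, 1, 0)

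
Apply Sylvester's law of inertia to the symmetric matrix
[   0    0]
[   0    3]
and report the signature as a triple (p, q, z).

step 0: pivot 3 → sign +
step 1: row/col 1 already zero → sign 0
signature = (1, 0, 1)

Answer: (1, 0, 1)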